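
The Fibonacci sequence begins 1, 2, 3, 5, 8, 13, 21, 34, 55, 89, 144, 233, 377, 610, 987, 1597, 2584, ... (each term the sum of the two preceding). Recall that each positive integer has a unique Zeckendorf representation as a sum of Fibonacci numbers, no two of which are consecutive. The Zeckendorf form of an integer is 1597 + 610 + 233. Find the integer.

1597 + 610 + 233 = 2440.

2440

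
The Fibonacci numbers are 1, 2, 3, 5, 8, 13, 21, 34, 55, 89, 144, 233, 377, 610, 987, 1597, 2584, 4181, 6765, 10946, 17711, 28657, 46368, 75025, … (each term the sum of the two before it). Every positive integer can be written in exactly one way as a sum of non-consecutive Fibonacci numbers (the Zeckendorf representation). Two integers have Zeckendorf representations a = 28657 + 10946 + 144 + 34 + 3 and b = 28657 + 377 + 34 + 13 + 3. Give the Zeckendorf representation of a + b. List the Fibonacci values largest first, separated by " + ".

46368 + 17711 + 4181 + 377 + 144 + 55 + 21 + 8 + 3

The two numbers are 39784 and 29084, so their sum is 68868.
Greedy algorithm:
68868: greatest Fibonacci not exceeding it is 46368, leaving 22500
22500: greatest Fibonacci not exceeding it is 17711, leaving 4789
4789: greatest Fibonacci not exceeding it is 4181, leaving 608
608: greatest Fibonacci not exceeding it is 377, leaving 231
231: greatest Fibonacci not exceeding it is 144, leaving 87
87: greatest Fibonacci not exceeding it is 55, leaving 32
32: greatest Fibonacci not exceeding it is 21, leaving 11
11: greatest Fibonacci not exceeding it is 8, leaving 3
3: greatest Fibonacci not exceeding it is 3, leaving 0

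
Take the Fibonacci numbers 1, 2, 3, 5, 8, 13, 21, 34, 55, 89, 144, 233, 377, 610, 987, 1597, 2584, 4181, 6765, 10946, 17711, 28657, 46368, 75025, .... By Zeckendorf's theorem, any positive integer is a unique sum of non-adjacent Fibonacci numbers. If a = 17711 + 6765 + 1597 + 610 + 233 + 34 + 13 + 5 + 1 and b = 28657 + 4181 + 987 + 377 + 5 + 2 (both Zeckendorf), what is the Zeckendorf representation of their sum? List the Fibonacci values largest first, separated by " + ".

46368 + 10946 + 2584 + 987 + 233 + 55 + 5

The two numbers are 26969 and 34209, so their sum is 61178.
Repeatedly subtract the largest Fibonacci number that fits:
largest Fibonacci ≤ 61178 is 46368; 61178 − 46368 = 14810
largest Fibonacci ≤ 14810 is 10946; 14810 − 10946 = 3864
largest Fibonacci ≤ 3864 is 2584; 3864 − 2584 = 1280
largest Fibonacci ≤ 1280 is 987; 1280 − 987 = 293
largest Fibonacci ≤ 293 is 233; 293 − 233 = 60
largest Fibonacci ≤ 60 is 55; 60 − 55 = 5
largest Fibonacci ≤ 5 is 5; 5 − 5 = 0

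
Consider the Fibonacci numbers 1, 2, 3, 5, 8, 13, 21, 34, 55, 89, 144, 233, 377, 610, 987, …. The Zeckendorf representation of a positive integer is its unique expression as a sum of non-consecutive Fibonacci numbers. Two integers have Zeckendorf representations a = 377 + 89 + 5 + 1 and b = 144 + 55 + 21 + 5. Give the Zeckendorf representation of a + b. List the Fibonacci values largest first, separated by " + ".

610 + 55 + 21 + 8 + 3

The two numbers are 472 and 225, so their sum is 697.
Repeatedly subtract the largest Fibonacci number that fits:
take 610 (≤ 697); 697 − 610 = 87
take 55 (≤ 87); 87 − 55 = 32
take 21 (≤ 32); 32 − 21 = 11
take 8 (≤ 11); 11 − 8 = 3
take 3 (≤ 3); 3 − 3 = 0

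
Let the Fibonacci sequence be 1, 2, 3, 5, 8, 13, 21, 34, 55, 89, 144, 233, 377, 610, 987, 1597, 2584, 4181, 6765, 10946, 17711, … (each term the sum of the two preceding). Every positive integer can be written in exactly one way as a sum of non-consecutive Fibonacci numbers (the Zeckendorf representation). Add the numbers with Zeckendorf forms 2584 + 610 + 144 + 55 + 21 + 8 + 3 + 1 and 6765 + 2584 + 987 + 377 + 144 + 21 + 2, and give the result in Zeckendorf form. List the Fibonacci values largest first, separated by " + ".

10946 + 2584 + 610 + 144 + 21 + 1

The two numbers are 3426 and 10880, so their sum is 14306.
subtract 10946 from 14306: 3360 remains
subtract 2584 from 3360: 776 remains
subtract 610 from 776: 166 remains
subtract 144 from 166: 22 remains
subtract 21 from 22: 1 remains
subtract 1 from 1: 0 remains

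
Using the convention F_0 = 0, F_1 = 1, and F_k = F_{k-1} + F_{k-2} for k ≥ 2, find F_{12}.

Iterating the recurrence up to F_{8} = 21 and F_{7} = 13:
F_{9} = F_{8} + F_{7} = 21 + 13 = 34
F_{10} = F_{9} + F_{8} = 34 + 21 = 55
F_{11} = F_{10} + F_{9} = 55 + 34 = 89
F_{12} = F_{11} + F_{10} = 89 + 55 = 144

144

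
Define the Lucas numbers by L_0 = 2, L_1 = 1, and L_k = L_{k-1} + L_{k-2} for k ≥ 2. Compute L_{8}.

47

Iterating the recurrence up to L_{3} = 4 and L_{2} = 3:
L_{4} = L_{3} + L_{2} = 4 + 3 = 7
L_{5} = L_{4} + L_{3} = 7 + 4 = 11
L_{6} = L_{5} + L_{4} = 11 + 7 = 18
L_{7} = L_{6} + L_{5} = 18 + 11 = 29
L_{8} = L_{7} + L_{6} = 29 + 18 = 47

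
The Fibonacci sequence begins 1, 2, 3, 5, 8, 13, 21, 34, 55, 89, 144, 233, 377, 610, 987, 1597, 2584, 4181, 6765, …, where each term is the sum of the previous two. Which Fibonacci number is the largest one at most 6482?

4181

4181 ≤ 6482 < 6765, so the largest Fibonacci number not exceeding 6482 is 4181.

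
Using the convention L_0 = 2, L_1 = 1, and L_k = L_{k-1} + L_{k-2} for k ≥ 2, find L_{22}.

39603

Iterating the recurrence up to L_{14} = 843 and L_{13} = 521:
L_{15} = L_{14} + L_{13} = 843 + 521 = 1364
L_{16} = L_{15} + L_{14} = 1364 + 843 = 2207
L_{17} = L_{16} + L_{15} = 2207 + 1364 = 3571
L_{18} = L_{17} + L_{16} = 3571 + 2207 = 5778
L_{19} = L_{18} + L_{17} = 5778 + 3571 = 9349
L_{20} = L_{19} + L_{18} = 9349 + 5778 = 15127
L_{21} = L_{20} + L_{19} = 15127 + 9349 = 24476
L_{22} = L_{21} + L_{20} = 24476 + 15127 = 39603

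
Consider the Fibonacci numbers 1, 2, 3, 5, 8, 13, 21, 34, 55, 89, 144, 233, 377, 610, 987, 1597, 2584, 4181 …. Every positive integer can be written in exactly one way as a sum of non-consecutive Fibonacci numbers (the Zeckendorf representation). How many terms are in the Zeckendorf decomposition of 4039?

5

subtract 2584 from 4039: 1455 remains
subtract 987 from 1455: 468 remains
subtract 377 from 468: 91 remains
subtract 89 from 91: 2 remains
subtract 2 from 2: 0 remains
4039 = 2584 + 987 + 377 + 89 + 2, which has 5 terms.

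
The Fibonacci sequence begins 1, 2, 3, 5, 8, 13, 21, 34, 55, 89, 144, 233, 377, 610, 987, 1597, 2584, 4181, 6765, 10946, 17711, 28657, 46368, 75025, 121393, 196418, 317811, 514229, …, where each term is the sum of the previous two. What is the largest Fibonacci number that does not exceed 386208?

317811

317811 ≤ 386208 < 514229, so the largest Fibonacci number not exceeding 386208 is 317811.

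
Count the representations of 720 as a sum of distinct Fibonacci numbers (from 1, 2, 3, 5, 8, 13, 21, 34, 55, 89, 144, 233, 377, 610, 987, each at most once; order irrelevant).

720 = 610+89+21 = 610+89+13+8 = 610+55+34+21 = 377+233+89+21 = 610+89+13+5+3 = … (15 more), for 20 in all.

20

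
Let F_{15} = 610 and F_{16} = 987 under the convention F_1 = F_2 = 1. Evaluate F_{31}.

1346269

By F_{2k+1} = F_k² + F_{k+1}²: F_{31} = 610² + 987² = 372100 + 974169 = 1346269.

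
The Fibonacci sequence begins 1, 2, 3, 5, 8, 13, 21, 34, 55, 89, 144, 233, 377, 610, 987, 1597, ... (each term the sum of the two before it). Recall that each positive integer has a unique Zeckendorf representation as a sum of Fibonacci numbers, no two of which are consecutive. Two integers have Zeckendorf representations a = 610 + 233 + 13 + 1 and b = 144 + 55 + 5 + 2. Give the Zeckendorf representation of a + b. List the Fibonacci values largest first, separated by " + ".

987 + 55 + 21

The two numbers are 857 and 206, so their sum is 1063.
take 987 (≤ 1063); 1063 − 987 = 76
take 55 (≤ 76); 76 − 55 = 21
take 21 (≤ 21); 21 − 21 = 0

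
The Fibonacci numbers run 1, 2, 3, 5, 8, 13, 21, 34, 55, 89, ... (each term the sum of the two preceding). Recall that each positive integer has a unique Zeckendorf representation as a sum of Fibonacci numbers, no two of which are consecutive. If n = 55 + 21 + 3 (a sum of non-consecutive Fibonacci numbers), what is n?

79

55 + 21 + 3 = 79.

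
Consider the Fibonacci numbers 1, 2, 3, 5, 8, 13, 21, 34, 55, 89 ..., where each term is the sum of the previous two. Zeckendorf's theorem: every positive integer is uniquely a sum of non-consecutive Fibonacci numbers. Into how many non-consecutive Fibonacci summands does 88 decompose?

Repeatedly subtract the largest Fibonacci number that fits:
88 − 55 = 33
33 − 21 = 12
12 − 8 = 4
4 − 3 = 1
1 − 1 = 0
88 = 55 + 21 + 8 + 3 + 1, which has 5 terms.

5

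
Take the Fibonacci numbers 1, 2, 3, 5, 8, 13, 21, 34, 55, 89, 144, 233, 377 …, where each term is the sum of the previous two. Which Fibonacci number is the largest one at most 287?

233

233 ≤ 287 < 377, so the largest Fibonacci number not exceeding 287 is 233.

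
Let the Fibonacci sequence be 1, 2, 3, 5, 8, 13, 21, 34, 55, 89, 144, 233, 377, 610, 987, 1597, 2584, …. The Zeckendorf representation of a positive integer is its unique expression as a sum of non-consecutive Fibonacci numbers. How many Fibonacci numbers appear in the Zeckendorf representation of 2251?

2251 − 1597 = 654
654 − 610 = 44
44 − 34 = 10
10 − 8 = 2
2 − 2 = 0
2251 = 1597 + 610 + 34 + 8 + 2, which has 5 terms.

5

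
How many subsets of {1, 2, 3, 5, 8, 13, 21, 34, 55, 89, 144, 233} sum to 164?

3

Each representation comes from the Zeckendorf form by replacing some F_k with F_{k−1} + F_{k−2} where possible.
164 = 144+13+5+2 = 89+55+13+5+2 = 89+34+21+13+5+2 — 3 representations.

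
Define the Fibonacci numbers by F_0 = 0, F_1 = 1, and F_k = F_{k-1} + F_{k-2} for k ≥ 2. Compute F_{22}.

17711

Iterating the recurrence up to F_{18} = 2584 and F_{17} = 1597:
F_{19} = F_{18} + F_{17} = 2584 + 1597 = 4181
F_{20} = F_{19} + F_{18} = 4181 + 2584 = 6765
F_{21} = F_{20} + F_{19} = 6765 + 4181 = 10946
F_{22} = F_{21} + F_{20} = 10946 + 6765 = 17711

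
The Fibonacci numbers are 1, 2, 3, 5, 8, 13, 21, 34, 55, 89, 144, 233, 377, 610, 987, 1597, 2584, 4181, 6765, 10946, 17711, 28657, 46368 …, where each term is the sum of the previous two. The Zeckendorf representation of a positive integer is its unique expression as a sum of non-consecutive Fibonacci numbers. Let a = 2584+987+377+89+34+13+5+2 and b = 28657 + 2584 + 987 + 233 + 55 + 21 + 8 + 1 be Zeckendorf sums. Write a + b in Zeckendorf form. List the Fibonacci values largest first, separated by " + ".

The two numbers are 4091 and 32546, so their sum is 36637.
Greedy algorithm:
36637 − 28657 = 7980
7980 − 6765 = 1215
1215 − 987 = 228
228 − 144 = 84
84 − 55 = 29
29 − 21 = 8
8 − 8 = 0

28657 + 6765 + 987 + 144 + 55 + 21 + 8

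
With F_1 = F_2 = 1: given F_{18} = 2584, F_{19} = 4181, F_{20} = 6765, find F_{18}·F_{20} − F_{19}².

-1

2584·6765 − 4181² = 17480760 − 17480761 = -1. (Cassini's identity: F_{k−1}F_{k+1} − F_k² = (−1)^k.)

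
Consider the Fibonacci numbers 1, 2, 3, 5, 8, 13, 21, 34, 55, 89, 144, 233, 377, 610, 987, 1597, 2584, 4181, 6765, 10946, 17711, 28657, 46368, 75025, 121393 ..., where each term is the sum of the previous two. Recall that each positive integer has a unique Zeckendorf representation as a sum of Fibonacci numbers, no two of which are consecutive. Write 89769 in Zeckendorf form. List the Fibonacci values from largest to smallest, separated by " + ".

89769 − 75025 = 14744
14744 − 10946 = 3798
3798 − 2584 = 1214
1214 − 987 = 227
227 − 144 = 83
83 − 55 = 28
28 − 21 = 7
7 − 5 = 2
2 − 2 = 0
So 89769 = 75025 + 10946 + 2584 + 987 + 144 + 55 + 21 + 5 + 2, with no two terms consecutive in the sequence.

75025 + 10946 + 2584 + 987 + 144 + 55 + 21 + 5 + 2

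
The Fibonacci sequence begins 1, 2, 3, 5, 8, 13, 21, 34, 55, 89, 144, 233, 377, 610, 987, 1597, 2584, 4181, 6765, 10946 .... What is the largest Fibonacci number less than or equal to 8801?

6765

6765 ≤ 8801 < 10946, so the largest Fibonacci number not exceeding 8801 is 6765.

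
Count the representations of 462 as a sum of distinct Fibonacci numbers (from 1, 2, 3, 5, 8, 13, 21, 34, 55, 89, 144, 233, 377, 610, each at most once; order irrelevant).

Each representation comes from the Zeckendorf form by replacing some F_k with F_{k−1} + F_{k−2} where possible.
462 = 377+55+21+8+1 = 377+55+21+5+3+1 = 233+144+55+21+8+1 = … (6 more), for 9 in all.

9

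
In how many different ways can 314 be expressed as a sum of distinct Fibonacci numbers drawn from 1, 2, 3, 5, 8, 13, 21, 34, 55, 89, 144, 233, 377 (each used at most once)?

12

314 = 233+55+21+5 = 233+55+21+3+2 = 233+55+13+8+5 = 144+89+55+21+5 = 233+55+13+8+3+2 = … (7 more), for 12 in all.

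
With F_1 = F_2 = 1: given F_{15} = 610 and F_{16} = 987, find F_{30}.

By the doubling identity F_{2k} = F_k(2F_{k+1} − F_k): F_{30} = 610·(2·987 − 610) = 610·1364 = 832040.

832040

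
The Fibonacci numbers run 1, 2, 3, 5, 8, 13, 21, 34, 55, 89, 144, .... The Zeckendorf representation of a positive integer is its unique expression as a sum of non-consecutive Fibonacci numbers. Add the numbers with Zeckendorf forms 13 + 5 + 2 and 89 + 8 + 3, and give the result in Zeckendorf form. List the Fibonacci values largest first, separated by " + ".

89 + 21 + 8 + 2

The two numbers are 20 and 100, so their sum is 120.
Greedy algorithm:
120 − 89 = 31
31 − 21 = 10
10 − 8 = 2
2 − 2 = 0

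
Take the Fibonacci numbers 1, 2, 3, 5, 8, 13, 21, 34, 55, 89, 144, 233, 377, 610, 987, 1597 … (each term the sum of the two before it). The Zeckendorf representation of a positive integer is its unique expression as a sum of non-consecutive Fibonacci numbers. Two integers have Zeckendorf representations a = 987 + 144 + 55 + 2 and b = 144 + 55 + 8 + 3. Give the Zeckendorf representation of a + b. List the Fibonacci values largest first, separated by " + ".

987 + 377 + 34

The two numbers are 1188 and 210, so their sum is 1398.
987 ≤ 1398 < 1597, so take 987; remainder 411
377 ≤ 411 < 610, so take 377; remainder 34
34 ≤ 34 < 55, so take 34; remainder 0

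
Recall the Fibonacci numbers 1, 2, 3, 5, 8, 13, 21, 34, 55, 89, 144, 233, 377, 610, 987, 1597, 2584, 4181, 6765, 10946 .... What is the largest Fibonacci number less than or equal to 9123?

6765

6765 ≤ 9123 < 10946, so the largest Fibonacci number not exceeding 9123 is 6765.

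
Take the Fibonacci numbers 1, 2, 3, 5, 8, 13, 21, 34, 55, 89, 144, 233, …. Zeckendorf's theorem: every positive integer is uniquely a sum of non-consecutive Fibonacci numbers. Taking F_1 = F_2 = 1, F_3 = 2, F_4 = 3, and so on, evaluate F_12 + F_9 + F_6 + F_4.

F_12 + F_9 + F_6 + F_4 = 144 + 34 + 8 + 3 = 189.

189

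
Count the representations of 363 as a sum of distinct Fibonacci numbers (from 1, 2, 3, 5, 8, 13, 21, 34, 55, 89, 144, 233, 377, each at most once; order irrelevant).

4

Each representation comes from the Zeckendorf form by replacing some F_k with F_{k−1} + F_{k−2} where possible.
363 = 233+89+34+5+2 = 233+89+21+13+5+2 = 233+55+34+21+13+5+2 = … (1 more), for 4 in all.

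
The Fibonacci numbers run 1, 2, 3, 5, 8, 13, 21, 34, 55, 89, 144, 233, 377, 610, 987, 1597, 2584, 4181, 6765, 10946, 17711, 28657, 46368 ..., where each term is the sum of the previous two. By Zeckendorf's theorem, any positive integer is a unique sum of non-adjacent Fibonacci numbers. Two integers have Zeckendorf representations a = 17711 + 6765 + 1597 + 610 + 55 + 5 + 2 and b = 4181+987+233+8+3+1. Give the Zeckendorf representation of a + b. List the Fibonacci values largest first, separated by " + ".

28657 + 2584 + 610 + 233 + 55 + 13 + 5 + 1

The two numbers are 26745 and 5413, so their sum is 32158.
32158 − 28657 = 3501
3501 − 2584 = 917
917 − 610 = 307
307 − 233 = 74
74 − 55 = 19
19 − 13 = 6
6 − 5 = 1
1 − 1 = 0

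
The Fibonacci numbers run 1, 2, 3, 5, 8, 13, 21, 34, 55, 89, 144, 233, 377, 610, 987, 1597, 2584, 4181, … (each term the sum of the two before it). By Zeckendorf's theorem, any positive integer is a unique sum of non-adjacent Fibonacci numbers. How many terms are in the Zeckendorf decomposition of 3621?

Repeatedly subtract the largest Fibonacci number that fits:
3621 − 2584 = 1037
1037 − 987 = 50
50 − 34 = 16
16 − 13 = 3
3 − 3 = 0
3621 = 2584 + 987 + 34 + 13 + 3, which has 5 terms.

5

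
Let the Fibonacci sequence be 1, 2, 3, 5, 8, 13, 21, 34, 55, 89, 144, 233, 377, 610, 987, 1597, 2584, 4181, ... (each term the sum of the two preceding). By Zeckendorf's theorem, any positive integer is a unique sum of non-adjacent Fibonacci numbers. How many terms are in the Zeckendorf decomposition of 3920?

Greedy algorithm:
take 2584 (≤ 3920); 3920 − 2584 = 1336
take 987 (≤ 1336); 1336 − 987 = 349
take 233 (≤ 349); 349 − 233 = 116
take 89 (≤ 116); 116 − 89 = 27
take 21 (≤ 27); 27 − 21 = 6
take 5 (≤ 6); 6 − 5 = 1
take 1 (≤ 1); 1 − 1 = 0
3920 = 2584 + 987 + 233 + 89 + 21 + 5 + 1, which has 7 terms.

7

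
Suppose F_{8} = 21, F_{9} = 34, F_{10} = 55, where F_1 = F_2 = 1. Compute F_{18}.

2584

By the addition formula F_{m+n} = F_m F_{n+1} + F_{m−1} F_n with m=10, n=8: F_{18} = 55·34 + 34·21 = 1870 + 714 = 2584.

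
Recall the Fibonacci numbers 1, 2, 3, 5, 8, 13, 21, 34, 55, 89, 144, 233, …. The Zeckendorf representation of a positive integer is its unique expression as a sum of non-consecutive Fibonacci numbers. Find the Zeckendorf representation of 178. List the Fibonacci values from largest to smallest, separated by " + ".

178: greatest Fibonacci not exceeding it is 144, leaving 34
34: greatest Fibonacci not exceeding it is 34, leaving 0
So 178 = 144 + 34, with no two terms consecutive in the sequence.

144 + 34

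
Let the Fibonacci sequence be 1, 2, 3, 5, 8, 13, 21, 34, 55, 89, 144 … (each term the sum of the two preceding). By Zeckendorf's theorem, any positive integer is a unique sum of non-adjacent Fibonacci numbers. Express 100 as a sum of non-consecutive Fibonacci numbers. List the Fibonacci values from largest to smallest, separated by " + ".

100: greatest Fibonacci not exceeding it is 89, leaving 11
11: greatest Fibonacci not exceeding it is 8, leaving 3
3: greatest Fibonacci not exceeding it is 3, leaving 0
So 100 = 89 + 8 + 3, with no two terms consecutive in the sequence.

89 + 8 + 3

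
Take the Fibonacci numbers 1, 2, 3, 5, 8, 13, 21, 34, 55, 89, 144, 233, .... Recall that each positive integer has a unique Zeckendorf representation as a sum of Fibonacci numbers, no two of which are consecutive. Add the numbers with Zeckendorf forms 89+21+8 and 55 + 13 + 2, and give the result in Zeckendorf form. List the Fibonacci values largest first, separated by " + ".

144 + 34 + 8 + 2

The two numbers are 118 and 70, so their sum is 188.
Repeatedly subtract the largest Fibonacci number that fits:
144 ≤ 188 < 233, so take 144; remainder 44
34 ≤ 44 < 55, so take 34; remainder 10
8 ≤ 10 < 13, so take 8; remainder 2
2 ≤ 2 < 3, so take 2; remainder 0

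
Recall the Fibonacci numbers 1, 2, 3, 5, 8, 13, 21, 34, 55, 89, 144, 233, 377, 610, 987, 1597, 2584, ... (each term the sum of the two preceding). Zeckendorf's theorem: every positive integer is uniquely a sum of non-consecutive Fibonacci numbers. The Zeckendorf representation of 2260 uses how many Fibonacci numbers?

6

Greedily peel off the largest Fibonacci term at each step:
2260: greatest Fibonacci not exceeding it is 1597, leaving 663
663: greatest Fibonacci not exceeding it is 610, leaving 53
53: greatest Fibonacci not exceeding it is 34, leaving 19
19: greatest Fibonacci not exceeding it is 13, leaving 6
6: greatest Fibonacci not exceeding it is 5, leaving 1
1: greatest Fibonacci not exceeding it is 1, leaving 0
2260 = 1597 + 610 + 34 + 13 + 5 + 1, which has 6 terms.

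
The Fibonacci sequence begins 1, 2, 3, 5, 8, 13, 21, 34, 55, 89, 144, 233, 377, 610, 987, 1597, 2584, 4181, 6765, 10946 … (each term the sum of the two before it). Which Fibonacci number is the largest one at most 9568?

6765

6765 ≤ 9568 < 10946, so the largest Fibonacci number not exceeding 9568 is 6765.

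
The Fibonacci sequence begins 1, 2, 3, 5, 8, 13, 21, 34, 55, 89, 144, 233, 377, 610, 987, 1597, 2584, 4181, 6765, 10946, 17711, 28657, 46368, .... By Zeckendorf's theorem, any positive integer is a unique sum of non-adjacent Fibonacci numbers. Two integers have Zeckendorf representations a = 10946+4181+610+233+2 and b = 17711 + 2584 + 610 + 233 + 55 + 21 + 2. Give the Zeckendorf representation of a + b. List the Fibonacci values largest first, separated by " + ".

28657 + 6765 + 1597 + 144 + 21 + 3 + 1

The two numbers are 15972 and 21216, so their sum is 37188.
Greedy algorithm:
largest Fibonacci ≤ 37188 is 28657; 37188 − 28657 = 8531
largest Fibonacci ≤ 8531 is 6765; 8531 − 6765 = 1766
largest Fibonacci ≤ 1766 is 1597; 1766 − 1597 = 169
largest Fibonacci ≤ 169 is 144; 169 − 144 = 25
largest Fibonacci ≤ 25 is 21; 25 − 21 = 4
largest Fibonacci ≤ 4 is 3; 4 − 3 = 1
largest Fibonacci ≤ 1 is 1; 1 − 1 = 0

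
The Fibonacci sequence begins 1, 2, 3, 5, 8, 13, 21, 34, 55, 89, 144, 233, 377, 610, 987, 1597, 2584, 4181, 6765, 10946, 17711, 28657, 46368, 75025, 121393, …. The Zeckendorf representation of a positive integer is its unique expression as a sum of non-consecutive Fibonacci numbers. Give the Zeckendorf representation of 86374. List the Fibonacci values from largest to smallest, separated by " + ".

86374 − 75025 = 11349
11349 − 10946 = 403
403 − 377 = 26
26 − 21 = 5
5 − 5 = 0
So 86374 = 75025 + 10946 + 377 + 21 + 5, with no two terms consecutive in the sequence.

75025 + 10946 + 377 + 21 + 5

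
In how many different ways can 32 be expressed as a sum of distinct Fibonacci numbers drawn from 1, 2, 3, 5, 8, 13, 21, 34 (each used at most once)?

4

Starting from the Zeckendorf form and repeatedly splitting a term F_k into F_{k−1} + F_{k−2} (when neither is already used) reaches every representation.
32 = 21+8+3 = 21+8+2+1 = 21+5+3+2+1 = 13+8+5+3+2+1 — 4 representations.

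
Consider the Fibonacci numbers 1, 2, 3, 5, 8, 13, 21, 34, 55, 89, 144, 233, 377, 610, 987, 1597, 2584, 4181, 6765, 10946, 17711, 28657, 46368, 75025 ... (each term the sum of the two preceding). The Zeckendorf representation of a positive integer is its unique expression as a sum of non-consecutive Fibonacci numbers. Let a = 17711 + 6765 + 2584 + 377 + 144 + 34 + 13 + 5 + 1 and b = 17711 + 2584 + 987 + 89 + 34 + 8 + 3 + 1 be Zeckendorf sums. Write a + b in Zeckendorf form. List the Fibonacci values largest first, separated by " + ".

The two numbers are 27634 and 21417, so their sum is 49051.
largest Fibonacci ≤ 49051 is 46368; 49051 − 46368 = 2683
largest Fibonacci ≤ 2683 is 2584; 2683 − 2584 = 99
largest Fibonacci ≤ 99 is 89; 99 − 89 = 10
largest Fibonacci ≤ 10 is 8; 10 − 8 = 2
largest Fibonacci ≤ 2 is 2; 2 − 2 = 0

46368 + 2584 + 89 + 8 + 2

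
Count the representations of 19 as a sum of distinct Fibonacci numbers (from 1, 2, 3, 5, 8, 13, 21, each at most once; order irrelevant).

3

Each representation comes from the Zeckendorf form by replacing some F_k with F_{k−1} + F_{k−2} where possible.
19 = 13+5+1 = 13+3+2+1 = 8+5+3+2+1 — 3 representations.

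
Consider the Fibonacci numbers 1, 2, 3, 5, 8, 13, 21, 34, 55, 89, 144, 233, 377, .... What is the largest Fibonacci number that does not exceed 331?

233

233 ≤ 331 < 377, so the largest Fibonacci number not exceeding 331 is 233.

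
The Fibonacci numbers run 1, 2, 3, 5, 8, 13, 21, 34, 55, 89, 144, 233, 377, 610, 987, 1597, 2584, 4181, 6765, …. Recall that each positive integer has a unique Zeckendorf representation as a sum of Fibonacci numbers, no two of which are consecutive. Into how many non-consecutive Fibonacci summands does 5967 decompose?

6

Repeatedly subtract the largest Fibonacci number that fits:
take 4181 (≤ 5967); 5967 − 4181 = 1786
take 1597 (≤ 1786); 1786 − 1597 = 189
take 144 (≤ 189); 189 − 144 = 45
take 34 (≤ 45); 45 − 34 = 11
take 8 (≤ 11); 11 − 8 = 3
take 3 (≤ 3); 3 − 3 = 0
5967 = 4181 + 1597 + 144 + 34 + 8 + 3, which has 6 terms.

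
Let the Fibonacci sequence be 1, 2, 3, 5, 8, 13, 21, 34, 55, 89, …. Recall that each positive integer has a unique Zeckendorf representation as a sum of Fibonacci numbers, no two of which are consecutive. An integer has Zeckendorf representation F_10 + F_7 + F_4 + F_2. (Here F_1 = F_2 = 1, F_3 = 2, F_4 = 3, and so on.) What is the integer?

F_10 + F_7 + F_4 + F_2 = 55 + 13 + 3 + 1 = 72.

72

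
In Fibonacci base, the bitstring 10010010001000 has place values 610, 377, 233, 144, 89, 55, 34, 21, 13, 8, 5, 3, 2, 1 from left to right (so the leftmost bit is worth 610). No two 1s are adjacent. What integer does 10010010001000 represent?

793

Summing the place values of the 1 bits: 610 + 144 + 34 + 5 = 793.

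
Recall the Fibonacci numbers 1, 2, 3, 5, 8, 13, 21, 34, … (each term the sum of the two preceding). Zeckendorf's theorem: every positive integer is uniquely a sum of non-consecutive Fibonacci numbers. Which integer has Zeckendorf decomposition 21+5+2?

28

21+5+2 = 28.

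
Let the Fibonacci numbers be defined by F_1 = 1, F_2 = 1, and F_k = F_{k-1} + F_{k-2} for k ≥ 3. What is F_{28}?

Iterating the recurrence up to F_{24} = 46368 and F_{23} = 28657:
F_{25} = F_{24} + F_{23} = 46368 + 28657 = 75025
F_{26} = F_{25} + F_{24} = 75025 + 46368 = 121393
F_{27} = F_{26} + F_{25} = 121393 + 75025 = 196418
F_{28} = F_{27} + F_{26} = 196418 + 121393 = 317811

317811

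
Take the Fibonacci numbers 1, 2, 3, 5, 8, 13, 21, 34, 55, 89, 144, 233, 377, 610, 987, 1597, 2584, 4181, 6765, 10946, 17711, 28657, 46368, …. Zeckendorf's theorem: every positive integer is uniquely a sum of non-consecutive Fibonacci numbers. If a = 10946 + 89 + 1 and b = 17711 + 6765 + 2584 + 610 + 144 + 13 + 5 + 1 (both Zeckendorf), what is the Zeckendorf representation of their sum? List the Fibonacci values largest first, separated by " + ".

28657 + 6765 + 2584 + 610 + 233 + 13 + 5 + 2

The two numbers are 11036 and 27833, so their sum is 38869.
Greedily peel off the largest Fibonacci term at each step:
subtract 28657 from 38869: 10212 remains
subtract 6765 from 10212: 3447 remains
subtract 2584 from 3447: 863 remains
subtract 610 from 863: 253 remains
subtract 233 from 253: 20 remains
subtract 13 from 20: 7 remains
subtract 5 from 7: 2 remains
subtract 2 from 2: 0 remains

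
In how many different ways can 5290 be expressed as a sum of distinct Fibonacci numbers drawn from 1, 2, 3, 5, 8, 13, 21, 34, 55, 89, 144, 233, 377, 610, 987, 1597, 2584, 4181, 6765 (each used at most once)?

Each representation comes from the Zeckendorf form by replacing some F_k with F_{k−1} + F_{k−2} where possible.
5290 = 4181+987+89+21+8+3+1 = 4181+987+55+34+21+8+3+1 = 4181+610+377+89+21+8+3+1 = 2584+1597+987+89+21+8+3+1 = … (8 more), for 12 in all.

12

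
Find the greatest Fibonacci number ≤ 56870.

46368

46368 ≤ 56870 < 75025, so the largest Fibonacci number not exceeding 56870 is 46368.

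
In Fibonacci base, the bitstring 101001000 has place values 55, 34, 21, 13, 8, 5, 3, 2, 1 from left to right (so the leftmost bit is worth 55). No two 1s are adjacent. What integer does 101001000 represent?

81

Summing the place values of the 1 bits: 55 + 21 + 5 = 81.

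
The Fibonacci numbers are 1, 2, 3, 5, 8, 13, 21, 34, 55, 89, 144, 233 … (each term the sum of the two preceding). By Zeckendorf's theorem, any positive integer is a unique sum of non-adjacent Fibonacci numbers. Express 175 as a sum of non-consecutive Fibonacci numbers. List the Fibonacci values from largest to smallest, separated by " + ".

144 + 21 + 8 + 2

Greedy algorithm:
144 ≤ 175 < 233, so take 144; remainder 31
21 ≤ 31 < 34, so take 21; remainder 10
8 ≤ 10 < 13, so take 8; remainder 2
2 ≤ 2 < 3, so take 2; remainder 0
So 175 = 144 + 21 + 8 + 2, with no two terms consecutive in the sequence.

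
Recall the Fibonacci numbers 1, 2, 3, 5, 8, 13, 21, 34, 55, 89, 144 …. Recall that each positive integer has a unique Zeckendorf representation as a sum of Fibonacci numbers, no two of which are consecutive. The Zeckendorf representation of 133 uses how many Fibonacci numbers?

4

133: greatest Fibonacci not exceeding it is 89, leaving 44
44: greatest Fibonacci not exceeding it is 34, leaving 10
10: greatest Fibonacci not exceeding it is 8, leaving 2
2: greatest Fibonacci not exceeding it is 2, leaving 0
133 = 89 + 34 + 8 + 2, which has 4 terms.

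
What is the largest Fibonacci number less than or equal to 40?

34

34 ≤ 40 < 55, so the largest Fibonacci number not exceeding 40 is 34.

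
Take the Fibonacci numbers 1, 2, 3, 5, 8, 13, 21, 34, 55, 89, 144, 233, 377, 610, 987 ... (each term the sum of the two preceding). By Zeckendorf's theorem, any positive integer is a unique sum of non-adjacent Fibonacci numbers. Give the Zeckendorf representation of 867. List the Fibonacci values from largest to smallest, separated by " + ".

610 + 233 + 21 + 3

largest Fibonacci ≤ 867 is 610; 867 − 610 = 257
largest Fibonacci ≤ 257 is 233; 257 − 233 = 24
largest Fibonacci ≤ 24 is 21; 24 − 21 = 3
largest Fibonacci ≤ 3 is 3; 3 − 3 = 0
So 867 = 610 + 233 + 21 + 3, with no two terms consecutive in the sequence.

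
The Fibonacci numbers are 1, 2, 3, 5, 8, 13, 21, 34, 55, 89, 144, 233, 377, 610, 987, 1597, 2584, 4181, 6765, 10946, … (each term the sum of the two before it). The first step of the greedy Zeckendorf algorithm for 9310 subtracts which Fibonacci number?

6765 ≤ 9310 < 10946, so the largest Fibonacci number not exceeding 9310 is 6765.

6765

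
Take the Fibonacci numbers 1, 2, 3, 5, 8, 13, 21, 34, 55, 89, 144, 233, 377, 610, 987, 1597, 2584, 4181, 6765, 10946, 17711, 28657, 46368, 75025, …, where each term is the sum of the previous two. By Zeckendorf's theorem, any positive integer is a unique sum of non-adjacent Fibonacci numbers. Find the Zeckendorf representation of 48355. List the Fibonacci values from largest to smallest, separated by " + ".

take 46368 (≤ 48355); 48355 − 46368 = 1987
take 1597 (≤ 1987); 1987 − 1597 = 390
take 377 (≤ 390); 390 − 377 = 13
take 13 (≤ 13); 13 − 13 = 0
So 48355 = 46368 + 1597 + 377 + 13, with no two terms consecutive in the sequence.

46368 + 1597 + 377 + 13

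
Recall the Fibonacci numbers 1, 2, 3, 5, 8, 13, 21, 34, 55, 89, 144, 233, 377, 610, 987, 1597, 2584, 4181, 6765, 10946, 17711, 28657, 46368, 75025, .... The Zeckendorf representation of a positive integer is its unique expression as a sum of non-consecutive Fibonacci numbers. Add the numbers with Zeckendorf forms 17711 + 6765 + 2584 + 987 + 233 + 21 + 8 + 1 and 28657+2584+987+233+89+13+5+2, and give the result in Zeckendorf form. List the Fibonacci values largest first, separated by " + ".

The two numbers are 28310 and 32570, so their sum is 60880.
Greedily peel off the largest Fibonacci term at each step:
subtract 46368 from 60880: 14512 remains
subtract 10946 from 14512: 3566 remains
subtract 2584 from 3566: 982 remains
subtract 610 from 982: 372 remains
subtract 233 from 372: 139 remains
subtract 89 from 139: 50 remains
subtract 34 from 50: 16 remains
subtract 13 from 16: 3 remains
subtract 3 from 3: 0 remains

46368 + 10946 + 2584 + 610 + 233 + 89 + 34 + 13 + 3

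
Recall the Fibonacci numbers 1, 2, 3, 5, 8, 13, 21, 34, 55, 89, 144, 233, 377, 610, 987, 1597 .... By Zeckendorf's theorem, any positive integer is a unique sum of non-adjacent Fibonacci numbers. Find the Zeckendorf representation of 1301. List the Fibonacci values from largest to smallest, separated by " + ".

987 ≤ 1301 < 1597, so take 987; remainder 314
233 ≤ 314 < 377, so take 233; remainder 81
55 ≤ 81 < 89, so take 55; remainder 26
21 ≤ 26 < 34, so take 21; remainder 5
5 ≤ 5 < 8, so take 5; remainder 0
So 1301 = 987 + 233 + 55 + 21 + 5, with no two terms consecutive in the sequence.

987 + 233 + 55 + 21 + 5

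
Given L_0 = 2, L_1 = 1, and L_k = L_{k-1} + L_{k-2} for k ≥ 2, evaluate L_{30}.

Iterating the recurrence up to L_{25} = 167761 and L_{24} = 103682:
L_{26} = L_{25} + L_{24} = 167761 + 103682 = 271443
L_{27} = L_{26} + L_{25} = 271443 + 167761 = 439204
L_{28} = L_{27} + L_{26} = 439204 + 271443 = 710647
L_{29} = L_{28} + L_{27} = 710647 + 439204 = 1149851
L_{30} = L_{29} + L_{28} = 1149851 + 710647 = 1860498

1860498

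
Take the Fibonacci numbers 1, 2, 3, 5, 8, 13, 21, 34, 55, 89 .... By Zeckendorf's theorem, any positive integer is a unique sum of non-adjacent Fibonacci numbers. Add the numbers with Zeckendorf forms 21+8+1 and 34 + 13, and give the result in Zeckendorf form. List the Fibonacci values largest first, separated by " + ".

The two numbers are 30 and 47, so their sum is 77.
Greedy algorithm:
largest Fibonacci ≤ 77 is 55; 77 − 55 = 22
largest Fibonacci ≤ 22 is 21; 22 − 21 = 1
largest Fibonacci ≤ 1 is 1; 1 − 1 = 0

55 + 21 + 1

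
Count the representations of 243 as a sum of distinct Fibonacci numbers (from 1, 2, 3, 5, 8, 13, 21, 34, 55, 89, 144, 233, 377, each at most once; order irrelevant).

8

Each representation comes from the Zeckendorf form by replacing some F_k with F_{k−1} + F_{k−2} where possible.
243 = 233+8+2 = 233+5+3+2 = 144+89+8+2 = … (5 more), for 8 in all.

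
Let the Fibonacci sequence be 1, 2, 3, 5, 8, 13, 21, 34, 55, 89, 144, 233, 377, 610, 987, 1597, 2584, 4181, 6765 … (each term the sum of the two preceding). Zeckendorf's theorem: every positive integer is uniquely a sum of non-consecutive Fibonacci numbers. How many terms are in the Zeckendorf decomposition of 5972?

6

subtract 4181 from 5972: 1791 remains
subtract 1597 from 1791: 194 remains
subtract 144 from 194: 50 remains
subtract 34 from 50: 16 remains
subtract 13 from 16: 3 remains
subtract 3 from 3: 0 remains
5972 = 4181 + 1597 + 144 + 34 + 13 + 3, which has 6 terms.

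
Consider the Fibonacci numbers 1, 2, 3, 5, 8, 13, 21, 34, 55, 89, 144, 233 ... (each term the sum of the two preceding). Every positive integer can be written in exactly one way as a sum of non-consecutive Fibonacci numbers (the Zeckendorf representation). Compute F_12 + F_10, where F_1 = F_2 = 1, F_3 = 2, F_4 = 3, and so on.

199

F_12 + F_10 = 144 + 55 = 199.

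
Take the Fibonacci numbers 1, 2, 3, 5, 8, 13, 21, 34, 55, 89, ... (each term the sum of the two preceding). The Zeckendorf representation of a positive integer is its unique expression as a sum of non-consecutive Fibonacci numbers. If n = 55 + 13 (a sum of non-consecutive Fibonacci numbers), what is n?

68

55 + 13 = 68.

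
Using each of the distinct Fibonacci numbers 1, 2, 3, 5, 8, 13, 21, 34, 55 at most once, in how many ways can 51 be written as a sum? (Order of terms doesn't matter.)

51 = 34+13+3+1 = 34+8+5+3+1 = 21+13+8+5+3+1 — 3 representations.

3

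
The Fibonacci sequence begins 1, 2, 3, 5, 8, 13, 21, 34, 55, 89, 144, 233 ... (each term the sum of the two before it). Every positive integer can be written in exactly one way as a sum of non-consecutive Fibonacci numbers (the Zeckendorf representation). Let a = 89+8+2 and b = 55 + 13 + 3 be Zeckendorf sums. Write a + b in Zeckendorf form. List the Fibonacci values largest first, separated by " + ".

144 + 21 + 5

The two numbers are 99 and 71, so their sum is 170.
Greedily peel off the largest Fibonacci term at each step:
170: greatest Fibonacci not exceeding it is 144, leaving 26
26: greatest Fibonacci not exceeding it is 21, leaving 5
5: greatest Fibonacci not exceeding it is 5, leaving 0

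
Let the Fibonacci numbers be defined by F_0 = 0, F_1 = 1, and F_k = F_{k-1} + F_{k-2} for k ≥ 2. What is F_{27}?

Iterating the recurrence up to F_{23} = 28657 and F_{22} = 17711:
F_{24} = F_{23} + F_{22} = 28657 + 17711 = 46368
F_{25} = F_{24} + F_{23} = 46368 + 28657 = 75025
F_{26} = F_{25} + F_{24} = 75025 + 46368 = 121393
F_{27} = F_{26} + F_{25} = 121393 + 75025 = 196418

196418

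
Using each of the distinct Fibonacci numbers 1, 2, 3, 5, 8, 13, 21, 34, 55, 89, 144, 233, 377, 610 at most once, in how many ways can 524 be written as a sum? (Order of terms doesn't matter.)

524 = 377+144+3 = 377+144+2+1 = 377+89+55+3 = … (13 more), for 16 in all.

16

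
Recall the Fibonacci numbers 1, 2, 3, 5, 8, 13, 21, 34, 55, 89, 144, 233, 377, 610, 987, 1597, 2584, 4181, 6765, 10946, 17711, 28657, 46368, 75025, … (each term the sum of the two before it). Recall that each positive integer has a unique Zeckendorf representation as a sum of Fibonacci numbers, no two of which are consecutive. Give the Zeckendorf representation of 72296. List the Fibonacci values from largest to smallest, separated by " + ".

Greedy algorithm:
46368 ≤ 72296 < 75025, so take 46368; remainder 25928
17711 ≤ 25928 < 28657, so take 17711; remainder 8217
6765 ≤ 8217 < 10946, so take 6765; remainder 1452
987 ≤ 1452 < 1597, so take 987; remainder 465
377 ≤ 465 < 610, so take 377; remainder 88
55 ≤ 88 < 89, so take 55; remainder 33
21 ≤ 33 < 34, so take 21; remainder 12
8 ≤ 12 < 13, so take 8; remainder 4
3 ≤ 4 < 5, so take 3; remainder 1
1 ≤ 1 < 2, so take 1; remainder 0
So 72296 = 46368 + 17711 + 6765 + 987 + 377 + 55 + 21 + 8 + 3 + 1, with no two terms consecutive in the sequence.

46368 + 17711 + 6765 + 987 + 377 + 55 + 21 + 8 + 3 + 1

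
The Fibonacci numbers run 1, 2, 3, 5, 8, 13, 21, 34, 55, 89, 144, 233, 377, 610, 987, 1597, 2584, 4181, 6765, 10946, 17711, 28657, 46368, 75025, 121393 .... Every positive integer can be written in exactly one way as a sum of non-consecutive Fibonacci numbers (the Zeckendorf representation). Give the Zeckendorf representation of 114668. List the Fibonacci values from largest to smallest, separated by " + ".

Greedily peel off the largest Fibonacci term at each step:
75025 ≤ 114668 < 121393, so take 75025; remainder 39643
28657 ≤ 39643 < 46368, so take 28657; remainder 10986
10946 ≤ 10986 < 17711, so take 10946; remainder 40
34 ≤ 40 < 55, so take 34; remainder 6
5 ≤ 6 < 8, so take 5; remainder 1
1 ≤ 1 < 2, so take 1; remainder 0
So 114668 = 75025 + 28657 + 10946 + 34 + 5 + 1, with no two terms consecutive in the sequence.

75025 + 28657 + 10946 + 34 + 5 + 1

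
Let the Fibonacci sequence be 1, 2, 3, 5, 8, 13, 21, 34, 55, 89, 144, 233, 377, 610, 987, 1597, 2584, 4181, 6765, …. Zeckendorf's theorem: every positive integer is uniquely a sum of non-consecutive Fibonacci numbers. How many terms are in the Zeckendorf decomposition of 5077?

4181 ≤ 5077 < 6765, so take 4181; remainder 896
610 ≤ 896 < 987, so take 610; remainder 286
233 ≤ 286 < 377, so take 233; remainder 53
34 ≤ 53 < 55, so take 34; remainder 19
13 ≤ 19 < 21, so take 13; remainder 6
5 ≤ 6 < 8, so take 5; remainder 1
1 ≤ 1 < 2, so take 1; remainder 0
5077 = 4181 + 610 + 233 + 34 + 13 + 5 + 1, which has 7 terms.

7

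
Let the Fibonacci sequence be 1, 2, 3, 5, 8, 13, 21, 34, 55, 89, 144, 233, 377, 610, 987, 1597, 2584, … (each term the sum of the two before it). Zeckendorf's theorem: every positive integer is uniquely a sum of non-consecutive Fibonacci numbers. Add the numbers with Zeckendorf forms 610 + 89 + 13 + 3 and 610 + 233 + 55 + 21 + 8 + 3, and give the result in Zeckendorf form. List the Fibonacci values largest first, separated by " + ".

1597 + 34 + 13 + 1

The two numbers are 715 and 930, so their sum is 1645.
take 1597 (≤ 1645); 1645 − 1597 = 48
take 34 (≤ 48); 48 − 34 = 14
take 13 (≤ 14); 14 − 13 = 1
take 1 (≤ 1); 1 − 1 = 0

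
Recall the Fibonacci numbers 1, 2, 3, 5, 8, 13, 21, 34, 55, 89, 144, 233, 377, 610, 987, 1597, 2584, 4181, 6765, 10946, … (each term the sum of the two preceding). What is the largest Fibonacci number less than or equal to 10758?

6765 ≤ 10758 < 10946, so the largest Fibonacci number not exceeding 10758 is 6765.

6765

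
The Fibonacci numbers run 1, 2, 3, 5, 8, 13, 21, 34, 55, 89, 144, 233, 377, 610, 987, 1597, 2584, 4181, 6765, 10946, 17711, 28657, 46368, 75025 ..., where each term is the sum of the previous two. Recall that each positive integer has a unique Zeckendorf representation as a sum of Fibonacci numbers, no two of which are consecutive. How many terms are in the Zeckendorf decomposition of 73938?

9

Greedily peel off the largest Fibonacci term at each step:
46368 ≤ 73938 < 75025, so take 46368; remainder 27570
17711 ≤ 27570 < 28657, so take 17711; remainder 9859
6765 ≤ 9859 < 10946, so take 6765; remainder 3094
2584 ≤ 3094 < 4181, so take 2584; remainder 510
377 ≤ 510 < 610, so take 377; remainder 133
89 ≤ 133 < 144, so take 89; remainder 44
34 ≤ 44 < 55, so take 34; remainder 10
8 ≤ 10 < 13, so take 8; remainder 2
2 ≤ 2 < 3, so take 2; remainder 0
73938 = 46368 + 17711 + 6765 + 2584 + 377 + 89 + 34 + 8 + 2, which has 9 terms.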